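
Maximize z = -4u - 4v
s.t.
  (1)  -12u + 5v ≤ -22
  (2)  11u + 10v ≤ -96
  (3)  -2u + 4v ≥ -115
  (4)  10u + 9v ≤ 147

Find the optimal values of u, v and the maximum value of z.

Vertices and z = -4u - 4v:
  (-52/35, -1394/175) → z = 6616/175
  (-487/38, -668/19) → z = 3646/19
  (383/32, -1457/64) → z = 691/16

u = -487/38, v = -668/19, maximum z = 3646/19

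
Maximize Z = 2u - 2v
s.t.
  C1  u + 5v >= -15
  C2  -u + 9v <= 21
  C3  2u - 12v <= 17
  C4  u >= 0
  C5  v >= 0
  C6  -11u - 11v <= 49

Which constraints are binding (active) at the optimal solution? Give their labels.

Extreme points and Z = 2u - 2v:
  (135/2, 59/6) → Z = 346/3
  (0, 7/3) → Z = -14/3
  (17/2, 0) → Z = 17
  (0, 0) → Z = 0

The maximum is at (135/2, 59/6). Substituting into each constraint, equality holds for C2 and C3; the remaining constraints have slack.

C2 and C3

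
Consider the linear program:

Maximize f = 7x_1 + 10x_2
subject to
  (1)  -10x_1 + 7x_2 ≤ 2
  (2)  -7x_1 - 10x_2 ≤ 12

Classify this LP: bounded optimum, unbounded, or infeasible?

From the feasible point (-104/149, -106/149), moving in the direction (7, 10) keeps every constraint satisfied while f increases without bound.

unbounded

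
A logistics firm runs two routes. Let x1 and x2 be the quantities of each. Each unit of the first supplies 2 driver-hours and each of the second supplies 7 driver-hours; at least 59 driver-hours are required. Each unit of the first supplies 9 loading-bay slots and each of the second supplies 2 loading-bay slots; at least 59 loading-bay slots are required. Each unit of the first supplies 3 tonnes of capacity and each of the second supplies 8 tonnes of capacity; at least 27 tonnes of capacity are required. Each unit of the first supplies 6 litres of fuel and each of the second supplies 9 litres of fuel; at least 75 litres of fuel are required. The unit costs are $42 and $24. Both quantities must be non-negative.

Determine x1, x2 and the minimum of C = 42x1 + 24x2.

Feasible corners and C = 42x1 + 24x2:
  (0, 59/2) → C = 708
  (59/2, 0) → C = 1239
  (5, 7) → C = 378
The feasible region is unbounded (it extends along (0, 1), (1, 0)), but C strictly increases along every unbounded feasible direction, so there is no improving ray and the minimum is attained at a vertex.

x1 = 5, x2 = 7, minimum C = 378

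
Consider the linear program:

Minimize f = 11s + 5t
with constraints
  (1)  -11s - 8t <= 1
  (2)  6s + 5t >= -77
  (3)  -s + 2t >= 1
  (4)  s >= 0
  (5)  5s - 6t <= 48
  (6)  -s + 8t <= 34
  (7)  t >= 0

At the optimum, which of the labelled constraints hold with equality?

(3) and (4)

Corner points and f = 11s + 5t:
  (0, 1/2) → f = 5/2
  (10, 11/2) → f = 275/2
  (0, 17/4) → f = 85/4

The minimum is at (0, 1/2). Substituting into each constraint, equality holds for (3) and (4); the remaining constraints have slack.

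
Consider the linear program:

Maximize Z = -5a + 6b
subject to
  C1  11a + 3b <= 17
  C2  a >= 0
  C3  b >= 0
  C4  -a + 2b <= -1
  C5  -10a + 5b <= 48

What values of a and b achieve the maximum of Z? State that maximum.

a = 1, b = 0, maximum Z = -5

Feasible corners and Z = -5a + 6b:
  (17/11, 0) → Z = -85/11
  (37/25, 6/25) → Z = -149/25
  (1, 0) → Z = -5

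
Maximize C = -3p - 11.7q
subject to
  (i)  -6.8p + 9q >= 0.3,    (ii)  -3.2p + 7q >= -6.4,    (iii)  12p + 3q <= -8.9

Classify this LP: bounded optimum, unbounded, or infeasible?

From the feasible point (-597/188, -556/235), moving in the direction (-7, -3.2) keeps every constraint satisfied while C increases without bound.

unbounded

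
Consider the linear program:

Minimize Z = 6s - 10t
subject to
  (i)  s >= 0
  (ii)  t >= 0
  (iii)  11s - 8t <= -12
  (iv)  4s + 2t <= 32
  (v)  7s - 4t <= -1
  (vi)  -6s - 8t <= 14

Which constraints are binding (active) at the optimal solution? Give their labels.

Corner points and Z = 6s - 10t:
  (0, 3/2) → Z = -15
  (0, 16) → Z = -160
  (10/3, 73/12) → Z = -245/6
  (21/5, 38/5) → Z = -254/5

The minimum is at (0, 16). Substituting into each constraint, equality holds for (i) and (iv); the remaining constraints have slack.

(i) and (iv)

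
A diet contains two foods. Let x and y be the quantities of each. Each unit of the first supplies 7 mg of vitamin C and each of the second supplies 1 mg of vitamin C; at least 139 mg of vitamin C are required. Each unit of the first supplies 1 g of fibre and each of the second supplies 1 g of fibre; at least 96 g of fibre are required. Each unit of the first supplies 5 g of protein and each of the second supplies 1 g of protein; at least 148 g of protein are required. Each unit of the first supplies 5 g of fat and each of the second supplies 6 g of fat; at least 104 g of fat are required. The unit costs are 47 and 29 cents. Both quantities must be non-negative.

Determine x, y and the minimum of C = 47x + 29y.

x = 13, y = 83, minimum C = 3018

Extreme points and C = 47x + 29y:
  (0, 148) → C = 4292
  (96, 0) → C = 4512
  (13, 83) → C = 3018
The feasible region is unbounded (it extends along (0, 1), (1, 0)), but C strictly increases along every unbounded feasible direction, so there is no improving ray and the minimum is attained at a vertex.

The binding constraints are x + y = 96 and 5x + y = 148.
Solving simultaneously gives x = 13, y = 83.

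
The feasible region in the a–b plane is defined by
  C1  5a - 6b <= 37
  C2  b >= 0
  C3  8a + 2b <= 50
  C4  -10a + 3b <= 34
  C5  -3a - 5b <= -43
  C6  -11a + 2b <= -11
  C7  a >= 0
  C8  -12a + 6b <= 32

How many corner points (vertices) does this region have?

4

Intersecting each pair of boundary lines and keeping only the points that satisfy every inequality leaves:
  (82/17, 97/17)
  (59/18, 107/9)
  (141/61, 440/61)
  (65/21, 242/21)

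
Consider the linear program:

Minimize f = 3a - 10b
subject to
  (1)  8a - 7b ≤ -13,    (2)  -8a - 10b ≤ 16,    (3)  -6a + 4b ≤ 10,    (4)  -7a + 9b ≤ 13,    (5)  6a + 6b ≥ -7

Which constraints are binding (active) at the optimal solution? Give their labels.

(1) and (4)

Feasible corners and f = 3a - 10b:
  (-26/23, 13/23) → f = -208/23
  (-127/90, 11/45) → f = -601/90
  (-19/13, 4/13) → f = -97/13
  (-22/15, 3/10) → f = -37/5

The minimum is at (-26/23, 13/23). Substituting into each constraint, equality holds for (1) and (4); the remaining constraints have slack.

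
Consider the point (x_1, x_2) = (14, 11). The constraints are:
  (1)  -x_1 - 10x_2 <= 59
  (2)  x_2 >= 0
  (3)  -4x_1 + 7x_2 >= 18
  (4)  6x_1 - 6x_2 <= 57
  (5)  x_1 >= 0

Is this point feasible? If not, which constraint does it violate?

(1): -124 ≤ 59 ✓
(2): 11 ≥ 0 ✓
(3): 21 ≥ 18 ✓
(4): 18 ≤ 57 ✓
(5): 14 ≥ 0 ✓

feasible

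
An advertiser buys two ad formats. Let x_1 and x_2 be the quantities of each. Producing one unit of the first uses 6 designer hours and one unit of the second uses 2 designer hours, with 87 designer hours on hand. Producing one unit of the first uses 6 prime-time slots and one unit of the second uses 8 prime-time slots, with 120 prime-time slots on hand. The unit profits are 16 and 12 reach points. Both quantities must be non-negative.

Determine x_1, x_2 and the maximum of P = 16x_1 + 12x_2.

x_1 = 38/3, x_2 = 11/2, maximum P = 806/3

The binding constraints are 6x_1 + 2x_2 = 87 and 6x_1 + 8x_2 = 120.
Solving simultaneously gives x_1 = 38/3, x_2 = 11/2.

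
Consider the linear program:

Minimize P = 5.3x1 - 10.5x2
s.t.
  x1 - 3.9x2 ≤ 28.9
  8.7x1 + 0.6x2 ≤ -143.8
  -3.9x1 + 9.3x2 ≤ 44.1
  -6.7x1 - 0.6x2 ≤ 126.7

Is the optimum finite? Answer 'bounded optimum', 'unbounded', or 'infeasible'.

Vertices and P = 5.3x1 - 10.5x2:
  (-18116/1151, -39523/3453) → P = 423157/11510
  (-15893/891, -32033/2673) → P = 46471/1485
  (-9092/555, -1181/555) → P = -357871/5550
  (-40159/2155, -6622/2155) → P = -1433117/21550
The feasible region has finitely many vertices and no improving ray; the minimum is -1433117/21550 at (-40159/2155, -6622/2155).

bounded optimum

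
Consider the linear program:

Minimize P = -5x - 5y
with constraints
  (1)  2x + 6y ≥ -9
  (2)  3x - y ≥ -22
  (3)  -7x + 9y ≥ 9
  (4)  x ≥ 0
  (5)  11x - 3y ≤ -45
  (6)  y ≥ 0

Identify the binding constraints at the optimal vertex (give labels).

(2) and (5)

Feasible corners and P = -5x - 5y:
  (0, 22) → P = -110
  (21/2, 107/2) → P = -320
  (0, 15) → P = -75

The minimum is at (21/2, 107/2). Substituting into each constraint, equality holds for (2) and (5); the remaining constraints have slack.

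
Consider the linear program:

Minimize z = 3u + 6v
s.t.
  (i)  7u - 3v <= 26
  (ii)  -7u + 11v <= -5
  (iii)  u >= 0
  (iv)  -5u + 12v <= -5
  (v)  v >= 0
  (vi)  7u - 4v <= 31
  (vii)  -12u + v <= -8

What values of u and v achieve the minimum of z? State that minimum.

Vertices and z = 3u + 6v:
  (99/23, 95/69) → z = 487/23
  (26/7, 0) → z = 78/7
  (1, 0) → z = 3

At the optimal vertex, -5u + 12v = -5 and v = 0.
Solving simultaneously gives u = 1, v = 0.

u = 1, v = 0, minimum z = 3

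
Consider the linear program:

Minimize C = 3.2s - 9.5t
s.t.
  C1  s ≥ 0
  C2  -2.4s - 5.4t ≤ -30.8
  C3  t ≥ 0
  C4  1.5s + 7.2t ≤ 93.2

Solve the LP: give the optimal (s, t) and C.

The binding constraints are s = 0 and 1.5s + 7.2t = 93.2.
Solving simultaneously gives s = 0, t = 233/18.

s = 0, t = 233/18, minimum C = -4427/36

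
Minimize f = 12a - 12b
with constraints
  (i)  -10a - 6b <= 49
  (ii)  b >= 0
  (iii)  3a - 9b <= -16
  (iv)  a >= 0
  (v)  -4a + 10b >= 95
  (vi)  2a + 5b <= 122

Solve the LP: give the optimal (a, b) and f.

a = 0, b = 122/5, minimum f = -1464/5

Feasible corners and f = 12a - 12b:
  (0, 19/2) → f = -114
  (0, 122/5) → f = -1464/5
  (149/8, 339/20) → f = 201/10

The optimum lies where a = 0 and 2a + 5b = 122.
Solving simultaneously gives a = 0, b = 122/5.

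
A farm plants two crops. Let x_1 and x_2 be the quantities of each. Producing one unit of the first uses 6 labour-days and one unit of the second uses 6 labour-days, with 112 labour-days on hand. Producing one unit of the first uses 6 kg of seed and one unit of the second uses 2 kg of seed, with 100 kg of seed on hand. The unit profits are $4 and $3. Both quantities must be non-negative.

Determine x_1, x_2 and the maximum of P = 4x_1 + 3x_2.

Corner points and P = 4x_1 + 3x_2:
  (0, 0) → P = 0
  (0, 56/3) → P = 56
  (50/3, 0) → P = 200/3
  (47/3, 3) → P = 215/3

x_1 = 47/3, x_2 = 3, maximum P = 215/3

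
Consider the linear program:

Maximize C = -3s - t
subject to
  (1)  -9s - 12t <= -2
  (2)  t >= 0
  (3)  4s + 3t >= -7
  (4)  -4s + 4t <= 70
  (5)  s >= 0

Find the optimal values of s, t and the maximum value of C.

s = 0, t = 1/6, maximum C = -1/6

Extreme points and C = -3s - t:
  (2/9, 0) → C = -2/3
  (0, 1/6) → C = -1/6
  (0, 35/2) → C = -35/2
The feasible region is unbounded (it extends along (1, 1), (1, 0)), but C strictly decreases along every unbounded feasible direction, so there is no improving ray and the maximum is attained at a vertex.

The optimum lies where -9s - 12t = -2 and s = 0.
Solving simultaneously gives s = 0, t = 1/6.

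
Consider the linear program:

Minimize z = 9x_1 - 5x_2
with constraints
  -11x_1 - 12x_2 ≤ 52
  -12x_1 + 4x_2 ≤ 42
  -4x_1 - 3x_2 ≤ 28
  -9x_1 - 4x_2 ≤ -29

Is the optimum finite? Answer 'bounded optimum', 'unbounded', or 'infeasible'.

unbounded

From the feasible point (139/16, -787/64), moving in the direction (4, 12) keeps every constraint satisfied while z decreases without bound.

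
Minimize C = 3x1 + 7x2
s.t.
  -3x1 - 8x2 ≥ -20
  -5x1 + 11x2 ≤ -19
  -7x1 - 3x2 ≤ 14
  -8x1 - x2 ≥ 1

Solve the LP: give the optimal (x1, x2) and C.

Extreme points and C = 3x1 + 7x2:
  (-97/92, -203/92) → C = -428/23
  (8/93, -157/93) → C = -1075/93
  (11/17, -105/17) → C = -702/17

x1 = 11/17, x2 = -105/17, minimum C = -702/17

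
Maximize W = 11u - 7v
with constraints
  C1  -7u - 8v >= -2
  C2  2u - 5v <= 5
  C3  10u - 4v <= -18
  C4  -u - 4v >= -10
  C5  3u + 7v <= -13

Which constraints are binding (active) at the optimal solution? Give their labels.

C2 and C3

Vertices and W = 11u - 7v:
  (-55/21, -43/21) → W = -304/21
  (-89/41, -38/41) → W = -713/41
  (-122/5, 43/5) → W = -1643/5
The feasible region is unbounded (it extends along (-4, 1), (-5, -2)), but W strictly decreases along every unbounded feasible direction, so there is no improving ray and the maximum is attained at a vertex.

The maximum is at (-55/21, -43/21). Substituting into each constraint, equality holds for C2 and C3; the remaining constraints have slack.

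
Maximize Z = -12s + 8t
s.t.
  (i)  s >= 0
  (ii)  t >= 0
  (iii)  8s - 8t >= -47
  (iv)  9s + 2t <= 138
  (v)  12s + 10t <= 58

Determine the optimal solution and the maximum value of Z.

Feasible corners and Z = -12s + 8t:
  (0, 0) → Z = 0
  (0, 29/5) → Z = 232/5
  (29/6, 0) → Z = -58

s = 0, t = 29/5, maximum Z = 232/5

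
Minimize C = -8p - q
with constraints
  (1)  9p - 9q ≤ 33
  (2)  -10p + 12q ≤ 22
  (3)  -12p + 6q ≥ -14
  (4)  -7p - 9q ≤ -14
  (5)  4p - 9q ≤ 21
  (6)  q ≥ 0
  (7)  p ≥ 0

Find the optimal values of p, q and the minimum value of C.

Feasible corners and C = -8p - q:
  (25/7, 101/21) → C = -701/21
  (0, 11/6) → C = -11/6
  (7/5, 7/15) → C = -35/3
  (0, 14/9) → C = -14/9

The optimum lies where -10p + 12q = 22 and -12p + 6q = -14.
Solving simultaneously gives p = 25/7, q = 101/21.

p = 25/7, q = 101/21, minimum C = -701/21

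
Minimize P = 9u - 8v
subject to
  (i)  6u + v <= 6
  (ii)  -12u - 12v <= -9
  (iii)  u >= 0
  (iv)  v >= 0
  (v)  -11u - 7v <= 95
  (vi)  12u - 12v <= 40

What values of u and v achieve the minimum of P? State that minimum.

u = 0, v = 6, minimum P = -48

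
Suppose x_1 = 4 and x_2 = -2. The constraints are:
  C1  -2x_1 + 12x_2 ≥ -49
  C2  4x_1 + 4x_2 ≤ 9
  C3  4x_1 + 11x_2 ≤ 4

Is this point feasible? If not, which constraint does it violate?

feasible

C1: -32 ≥ -49 ✓
C2: 8 ≤ 9 ✓
C3: -6 ≤ 4 ✓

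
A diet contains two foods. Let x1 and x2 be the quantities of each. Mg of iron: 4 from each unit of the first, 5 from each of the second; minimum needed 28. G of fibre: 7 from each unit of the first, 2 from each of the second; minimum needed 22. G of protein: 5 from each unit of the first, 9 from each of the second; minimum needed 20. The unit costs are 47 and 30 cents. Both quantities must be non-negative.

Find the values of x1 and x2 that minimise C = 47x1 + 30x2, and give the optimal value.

The feasible region is unbounded (it extends along (0, 1), (1, 0)), but C strictly increases along every unbounded feasible direction, so there is no improving ray and the minimum is attained at a vertex.

The binding constraints are 4x1 + 5x2 = 28 and 7x1 + 2x2 = 22.
Solving simultaneously gives x1 = 2, x2 = 4.

x1 = 2, x2 = 4, minimum C = 214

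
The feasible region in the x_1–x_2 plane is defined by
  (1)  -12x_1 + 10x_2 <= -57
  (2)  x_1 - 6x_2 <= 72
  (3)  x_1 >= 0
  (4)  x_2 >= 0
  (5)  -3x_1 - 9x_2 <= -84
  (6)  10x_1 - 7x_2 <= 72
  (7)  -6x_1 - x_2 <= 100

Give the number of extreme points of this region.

3

The feasible vertices (each the meet of two boundaries and inside every other half-plane) are:
  (451/46, 279/46)
  (321/16, 147/8)
  (412/37, 208/37)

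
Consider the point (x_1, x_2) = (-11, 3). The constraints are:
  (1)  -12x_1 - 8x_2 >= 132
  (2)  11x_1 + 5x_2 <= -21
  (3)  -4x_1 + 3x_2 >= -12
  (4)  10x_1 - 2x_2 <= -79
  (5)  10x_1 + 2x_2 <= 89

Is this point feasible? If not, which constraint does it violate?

not feasible — violates (1)

Constraint (1): -12x_1 - 8x_2 = 108, which is not ≥ 132. All other constraints are satisfied.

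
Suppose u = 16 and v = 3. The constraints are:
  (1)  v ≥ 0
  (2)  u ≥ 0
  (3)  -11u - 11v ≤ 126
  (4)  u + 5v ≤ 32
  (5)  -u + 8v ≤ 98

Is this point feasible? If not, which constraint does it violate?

feasible

(1): 3 ≥ 0 ✓
(2): 16 ≥ 0 ✓
(3): -209 ≤ 126 ✓
(4): 31 ≤ 32 ✓
(5): 8 ≤ 98 ✓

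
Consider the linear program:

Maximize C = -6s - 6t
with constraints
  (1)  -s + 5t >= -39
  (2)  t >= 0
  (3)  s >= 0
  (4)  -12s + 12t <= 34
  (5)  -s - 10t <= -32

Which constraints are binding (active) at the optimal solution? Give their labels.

(4) and (5)

Extreme points and C = -6s - 6t:
  (39, 0) → C = -234
  (32, 0) → C = -192
  (1/3, 19/6) → C = -21
The feasible region is unbounded (it extends along (5, 1), (1, 1)), but C strictly decreases along every unbounded feasible direction, so there is no improving ray and the maximum is attained at a vertex.

The maximum is at (1/3, 19/6). Substituting into each constraint, equality holds for (4) and (5); the remaining constraints have slack.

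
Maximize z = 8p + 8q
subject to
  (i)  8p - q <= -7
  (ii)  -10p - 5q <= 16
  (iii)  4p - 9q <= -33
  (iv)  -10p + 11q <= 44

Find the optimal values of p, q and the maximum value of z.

Feasible corners and z = 8p + 8q:
  (-15/34, 59/17) → z = 412/17
  (-11/26, 47/13) → z = 332/13
  (-33/46, 77/23) → z = 484/23

p = -11/26, q = 47/13, maximum z = 332/13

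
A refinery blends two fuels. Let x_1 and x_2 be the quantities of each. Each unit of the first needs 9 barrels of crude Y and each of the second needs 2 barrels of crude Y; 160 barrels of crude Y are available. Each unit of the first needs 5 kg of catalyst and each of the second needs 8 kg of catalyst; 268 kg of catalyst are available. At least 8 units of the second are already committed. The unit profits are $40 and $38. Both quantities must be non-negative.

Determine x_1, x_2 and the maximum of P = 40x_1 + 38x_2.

The optimum lies where 9x_1 + 2x_2 = 160 and 5x_1 + 8x_2 = 268.
Solving simultaneously gives x_1 = 12, x_2 = 26.

x_1 = 12, x_2 = 26, maximum P = 1468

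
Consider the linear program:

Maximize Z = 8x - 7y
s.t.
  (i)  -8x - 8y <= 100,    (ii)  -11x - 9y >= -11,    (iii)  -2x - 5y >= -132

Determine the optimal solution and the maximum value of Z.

x = 247/4, y = -297/4, maximum Z = 4055/4

Feasible corners and Z = 8x - 7y:
  (247/4, -297/4) → Z = 4055/4
  (-389/6, 157/3) → Z = -885
  (-1133/37, 1430/37) → Z = -19074/37

The binding constraints are -8x - 8y = 100 and -11x - 9y = -11.
Solving simultaneously gives x = 247/4, y = -297/4.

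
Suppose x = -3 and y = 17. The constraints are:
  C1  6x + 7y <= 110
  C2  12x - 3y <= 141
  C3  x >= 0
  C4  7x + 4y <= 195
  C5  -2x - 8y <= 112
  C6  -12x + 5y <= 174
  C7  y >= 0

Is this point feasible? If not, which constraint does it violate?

Constraint C3: x = -3, which is not ≥ 0. All other constraints are satisfied.

not feasible — violates C3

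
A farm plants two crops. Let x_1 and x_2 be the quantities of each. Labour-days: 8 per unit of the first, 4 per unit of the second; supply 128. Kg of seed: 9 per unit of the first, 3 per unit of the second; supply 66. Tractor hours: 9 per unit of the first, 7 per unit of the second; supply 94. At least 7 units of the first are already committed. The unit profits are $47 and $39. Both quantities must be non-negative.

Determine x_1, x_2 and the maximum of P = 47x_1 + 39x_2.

Vertices and P = 47x_1 + 39x_2:
  (22/3, 0) → P = 1034/3
  (7, 0) → P = 329
  (7, 1) → P = 368

The binding constraints are 9x_1 + 3x_2 = 66 and x_1 = 7.
Solving simultaneously gives x_1 = 7, x_2 = 1.

x_1 = 7, x_2 = 1, maximum P = 368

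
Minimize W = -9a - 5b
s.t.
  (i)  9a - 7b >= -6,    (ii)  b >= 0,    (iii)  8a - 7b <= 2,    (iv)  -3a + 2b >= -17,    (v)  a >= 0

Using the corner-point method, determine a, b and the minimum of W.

Vertices and W = -9a - 5b:
  (131/3, 57) → W = -678
  (0, 6/7) → W = -30/7
  (1/4, 0) → W = -9/4
  (0, 0) → W = 0
  (23, 26) → W = -337

The binding constraints are 9a - 7b = -6 and -3a + 2b = -17.
Solving simultaneously gives a = 131/3, b = 57.

a = 131/3, b = 57, minimum W = -678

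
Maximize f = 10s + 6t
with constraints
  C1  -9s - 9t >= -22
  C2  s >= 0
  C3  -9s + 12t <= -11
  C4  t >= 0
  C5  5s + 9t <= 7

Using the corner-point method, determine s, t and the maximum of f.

Corner points and f = 10s + 6t:
  (11/9, 0) → f = 110/9
  (61/47, 8/141) → f = 626/47
  (7/5, 0) → f = 14

At the optimal vertex, t = 0 and 5s + 9t = 7.
Solving simultaneously gives s = 7/5, t = 0.

s = 7/5, t = 0, maximum f = 14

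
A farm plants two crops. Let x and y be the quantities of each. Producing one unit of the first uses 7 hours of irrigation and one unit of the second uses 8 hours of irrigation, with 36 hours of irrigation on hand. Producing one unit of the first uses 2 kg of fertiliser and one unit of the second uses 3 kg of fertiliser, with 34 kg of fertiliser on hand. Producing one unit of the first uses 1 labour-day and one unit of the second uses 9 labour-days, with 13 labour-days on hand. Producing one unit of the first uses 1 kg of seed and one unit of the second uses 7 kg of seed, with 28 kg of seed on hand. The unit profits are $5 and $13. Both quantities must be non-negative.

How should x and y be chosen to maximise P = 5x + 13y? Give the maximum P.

Vertices and P = 5x + 13y:
  (0, 0) → P = 0
  (0, 13/9) → P = 169/9
  (36/7, 0) → P = 180/7
  (4, 1) → P = 33

x = 4, y = 1, maximum P = 33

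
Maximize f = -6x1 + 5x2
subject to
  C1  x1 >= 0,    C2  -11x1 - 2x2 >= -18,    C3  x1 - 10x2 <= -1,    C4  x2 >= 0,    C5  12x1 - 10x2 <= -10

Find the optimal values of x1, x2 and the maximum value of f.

The optimum lies where x1 = 0 and -11x1 - 2x2 = -18.
Solving simultaneously gives x1 = 0, x2 = 9.

x1 = 0, x2 = 9, maximum f = 45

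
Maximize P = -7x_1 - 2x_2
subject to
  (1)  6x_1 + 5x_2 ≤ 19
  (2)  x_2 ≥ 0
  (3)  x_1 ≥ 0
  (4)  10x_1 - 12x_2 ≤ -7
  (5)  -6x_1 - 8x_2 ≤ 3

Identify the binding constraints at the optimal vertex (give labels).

Corner points and P = -7x_1 - 2x_2:
  (0, 19/5) → P = -38/5
  (193/122, 116/61) → P = -1815/122
  (0, 7/12) → P = -7/6

The maximum is at (0, 7/12). Substituting into each constraint, equality holds for (3) and (4); the remaining constraints have slack.

(3) and (4)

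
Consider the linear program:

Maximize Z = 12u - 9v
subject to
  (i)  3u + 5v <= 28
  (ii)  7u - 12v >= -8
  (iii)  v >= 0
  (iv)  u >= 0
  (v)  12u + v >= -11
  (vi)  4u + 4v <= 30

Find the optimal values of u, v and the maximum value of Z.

u = 15/2, v = 0, maximum Z = 90

Extreme points and Z = 12u - 9v:
  (296/71, 220/71) → Z = 1572/71
  (19/4, 11/4) → Z = 129/4
  (0, 2/3) → Z = -6
  (0, 0) → Z = 0
  (15/2, 0) → Z = 90

The optimum lies where v = 0 and 4u + 4v = 30.
Solving simultaneously gives u = 15/2, v = 0.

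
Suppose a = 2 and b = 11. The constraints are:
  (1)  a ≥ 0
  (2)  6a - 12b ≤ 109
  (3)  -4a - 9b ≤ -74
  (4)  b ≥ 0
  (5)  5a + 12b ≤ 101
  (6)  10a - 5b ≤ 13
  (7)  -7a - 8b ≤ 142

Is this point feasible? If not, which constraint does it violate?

Constraint (5): 5a + 12b = 142, which is not ≤ 101. All other constraints are satisfied.

not feasible — violates (5)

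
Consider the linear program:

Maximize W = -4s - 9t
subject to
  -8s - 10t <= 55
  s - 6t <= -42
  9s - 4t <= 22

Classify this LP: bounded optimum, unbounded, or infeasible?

Extreme points and W = -4s - 9t:
  (-375/29, 281/58) → W = 471/58
  (6, 8) → W = -96
The feasible region has finitely many vertices and no improving ray; the maximum is 471/58 at (-375/29, 281/58).

bounded optimum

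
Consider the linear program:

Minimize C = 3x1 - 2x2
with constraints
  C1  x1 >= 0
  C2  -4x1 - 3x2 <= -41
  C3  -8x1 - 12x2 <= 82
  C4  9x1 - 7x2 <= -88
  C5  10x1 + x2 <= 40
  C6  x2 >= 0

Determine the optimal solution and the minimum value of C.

x1 = 0, x2 = 40, minimum C = -80

Feasible corners and C = 3x1 - 2x2:
  (0, 41/3) → C = -82/3
  (0, 40) → C = -80
  (23/55, 721/55) → C = -1373/55
  (192/79, 1240/79) → C = -1904/79

The optimum lies where x1 = 0 and 10x1 + x2 = 40.
Solving simultaneously gives x1 = 0, x2 = 40.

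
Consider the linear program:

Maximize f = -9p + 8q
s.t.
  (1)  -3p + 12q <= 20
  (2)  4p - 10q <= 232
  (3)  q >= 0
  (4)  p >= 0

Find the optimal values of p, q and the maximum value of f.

p = 0, q = 5/3, maximum f = 40/3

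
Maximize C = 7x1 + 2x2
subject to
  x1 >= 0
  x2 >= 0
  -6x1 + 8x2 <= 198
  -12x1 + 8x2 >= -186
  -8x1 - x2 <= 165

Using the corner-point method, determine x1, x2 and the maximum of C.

x1 = 64, x2 = 291/4, maximum C = 1187/2

Vertices and C = 7x1 + 2x2:
  (0, 0) → C = 0
  (0, 99/4) → C = 99/2
  (31/2, 0) → C = 217/2
  (64, 291/4) → C = 1187/2

The binding constraints are -6x1 + 8x2 = 198 and -12x1 + 8x2 = -186.
Solving simultaneously gives x1 = 64, x2 = 291/4.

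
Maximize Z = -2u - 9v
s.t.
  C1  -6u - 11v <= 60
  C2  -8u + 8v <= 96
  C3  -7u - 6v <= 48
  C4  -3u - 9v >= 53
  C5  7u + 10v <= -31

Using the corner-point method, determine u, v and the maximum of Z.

Corner points and Z = -2u - 9v:
  (43/21, -46/7) → Z = 1156/21
  (259/17, -234/17) → Z = 1588/17
  (251/33, -278/33) → Z = 2000/33

u = 259/17, v = -234/17, maximum Z = 1588/17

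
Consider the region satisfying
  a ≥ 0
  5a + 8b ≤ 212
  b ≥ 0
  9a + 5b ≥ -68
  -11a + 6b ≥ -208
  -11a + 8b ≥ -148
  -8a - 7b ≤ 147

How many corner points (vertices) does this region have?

The feasible vertices (each the meet of two boundaries and inside every other half-plane) are:
  (0, 53/2)
  (0, 0)
  (45/2, 199/16)
  (148/11, 0)

4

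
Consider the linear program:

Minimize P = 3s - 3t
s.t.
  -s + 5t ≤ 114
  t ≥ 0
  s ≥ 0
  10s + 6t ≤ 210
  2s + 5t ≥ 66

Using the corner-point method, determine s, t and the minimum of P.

Extreme points and P = 3s - 3t:
  (0, 114/5) → P = -342/5
  (183/28, 675/28) → P = -369/7
  (0, 66/5) → P = -198/5
  (327/19, 120/19) → P = 621/19

The optimum lies where -s + 5t = 114 and s = 0.
Solving simultaneously gives s = 0, t = 114/5.

s = 0, t = 114/5, minimum P = -342/5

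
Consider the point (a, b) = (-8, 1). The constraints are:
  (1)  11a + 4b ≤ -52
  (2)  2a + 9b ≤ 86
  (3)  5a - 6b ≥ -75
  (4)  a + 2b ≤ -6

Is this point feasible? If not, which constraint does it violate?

feasible

(1): -84 ≤ -52 ✓
(2): -7 ≤ 86 ✓
(3): -46 ≥ -75 ✓
(4): -6 ≤ -6 ✓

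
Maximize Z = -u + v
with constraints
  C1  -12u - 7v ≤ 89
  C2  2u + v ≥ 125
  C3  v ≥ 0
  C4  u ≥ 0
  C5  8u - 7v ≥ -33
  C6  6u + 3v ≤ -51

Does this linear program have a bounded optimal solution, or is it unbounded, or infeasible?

Constraints 2u + v ≥ 125 and 6u + 3v ≤ -51 have parallel boundaries but demand opposite sides — no point can satisfy both, so the region is empty.

infeasible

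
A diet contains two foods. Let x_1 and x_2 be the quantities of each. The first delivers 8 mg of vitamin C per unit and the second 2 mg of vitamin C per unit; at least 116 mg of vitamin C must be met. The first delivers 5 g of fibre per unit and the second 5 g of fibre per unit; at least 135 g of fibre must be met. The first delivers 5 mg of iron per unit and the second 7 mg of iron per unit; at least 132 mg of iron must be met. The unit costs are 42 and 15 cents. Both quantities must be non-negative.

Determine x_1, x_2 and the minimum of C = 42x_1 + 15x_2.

Vertices and C = 42x_1 + 15x_2:
  (0, 58) → C = 870
  (27, 0) → C = 1134
  (31/3, 50/3) → C = 684
The feasible region is unbounded (it extends along (0, 1), (1, 0)), but C strictly increases along every unbounded feasible direction, so there is no improving ray and the minimum is attained at a vertex.

x_1 = 31/3, x_2 = 50/3, minimum C = 684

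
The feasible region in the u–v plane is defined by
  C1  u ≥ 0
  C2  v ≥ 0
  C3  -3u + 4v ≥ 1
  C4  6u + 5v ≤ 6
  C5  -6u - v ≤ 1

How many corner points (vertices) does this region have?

Intersecting each pair of boundary lines and keeping only the points that satisfy every inequality leaves:
  (0, 1/4)
  (0, 6/5)
  (19/39, 8/13)

3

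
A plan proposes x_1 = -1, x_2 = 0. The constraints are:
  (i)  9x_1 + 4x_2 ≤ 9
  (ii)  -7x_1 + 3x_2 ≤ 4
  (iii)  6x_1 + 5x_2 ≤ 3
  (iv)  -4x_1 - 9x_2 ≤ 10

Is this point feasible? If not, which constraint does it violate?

Constraint (ii): -7x_1 + 3x_2 = 7, which is not ≤ 4. All other constraints are satisfied.

not feasible — violates (ii)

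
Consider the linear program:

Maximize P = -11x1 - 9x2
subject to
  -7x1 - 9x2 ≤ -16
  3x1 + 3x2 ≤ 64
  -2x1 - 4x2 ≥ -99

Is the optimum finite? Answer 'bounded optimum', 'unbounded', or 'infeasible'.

Corner points and P = -11x1 - 9x2:
  (88, -200/3) → P = -368
  (-827/10, 661/10) → P = 1574/5
  (-41/6, 169/6) → P = -535/3
The feasible region has finitely many vertices and no improving ray; the maximum is 1574/5 at (-827/10, 661/10).

bounded optimum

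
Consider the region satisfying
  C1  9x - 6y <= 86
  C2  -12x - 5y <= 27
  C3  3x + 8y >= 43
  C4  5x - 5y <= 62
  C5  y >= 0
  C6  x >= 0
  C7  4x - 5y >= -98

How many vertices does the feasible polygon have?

Intersecting each pair of boundary lines and keeping only the points that satisfy every inequality leaves:
  (473/45, 43/30)
  (1018/21, 1226/21)
  (0, 43/8)
  (0, 98/5)

4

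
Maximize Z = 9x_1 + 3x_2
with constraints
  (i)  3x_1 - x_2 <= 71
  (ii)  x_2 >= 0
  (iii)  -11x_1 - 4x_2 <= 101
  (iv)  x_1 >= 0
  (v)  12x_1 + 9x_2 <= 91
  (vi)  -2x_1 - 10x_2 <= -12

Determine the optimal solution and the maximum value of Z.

x_1 = 91/12, x_2 = 0, maximum Z = 273/4

Extreme points and Z = 9x_1 + 3x_2:
  (91/12, 0) → Z = 273/4
  (6, 0) → Z = 54
  (0, 91/9) → Z = 91/3
  (0, 6/5) → Z = 18/5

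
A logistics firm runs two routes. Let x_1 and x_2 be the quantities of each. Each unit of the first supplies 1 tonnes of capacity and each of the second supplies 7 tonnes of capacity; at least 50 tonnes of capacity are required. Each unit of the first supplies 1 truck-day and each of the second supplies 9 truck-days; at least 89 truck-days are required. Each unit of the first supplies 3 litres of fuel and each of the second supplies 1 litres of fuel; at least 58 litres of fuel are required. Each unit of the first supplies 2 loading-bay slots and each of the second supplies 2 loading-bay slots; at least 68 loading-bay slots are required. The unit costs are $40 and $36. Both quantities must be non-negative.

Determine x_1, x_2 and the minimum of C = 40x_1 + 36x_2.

Corner points and C = 40x_1 + 36x_2:
  (0, 58) → C = 2088
  (89, 0) → C = 3560
  (217/8, 55/8) → C = 2665/2
  (12, 22) → C = 1272
The feasible region is unbounded (it extends along (0, 1), (1, 0)), but C strictly increases along every unbounded feasible direction, so there is no improving ray and the minimum is attained at a vertex.

The optimum lies where 3x_1 + x_2 = 58 and 2x_1 + 2x_2 = 68.
Solving simultaneously gives x_1 = 12, x_2 = 22.

x_1 = 12, x_2 = 22, minimum C = 1272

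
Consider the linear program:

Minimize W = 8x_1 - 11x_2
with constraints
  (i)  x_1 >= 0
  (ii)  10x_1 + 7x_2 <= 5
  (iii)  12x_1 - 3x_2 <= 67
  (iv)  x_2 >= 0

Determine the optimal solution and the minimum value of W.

Corner points and W = 8x_1 - 11x_2:
  (0, 5/7) → W = -55/7
  (0, 0) → W = 0
  (1/2, 0) → W = 4

The binding constraints are x_1 = 0 and 10x_1 + 7x_2 = 5.
Solving simultaneously gives x_1 = 0, x_2 = 5/7.

x_1 = 0, x_2 = 5/7, minimum W = -55/7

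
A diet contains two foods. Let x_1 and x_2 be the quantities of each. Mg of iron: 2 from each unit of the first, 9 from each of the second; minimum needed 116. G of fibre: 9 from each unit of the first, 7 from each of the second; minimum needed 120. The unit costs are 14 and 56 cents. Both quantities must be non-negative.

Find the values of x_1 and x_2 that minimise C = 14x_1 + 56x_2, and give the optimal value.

The feasible region is unbounded (it extends along (0, 1), (1, 0)), but C strictly increases along every unbounded feasible direction, so there is no improving ray and the minimum is attained at a vertex.

x_1 = 4, x_2 = 12, minimum C = 728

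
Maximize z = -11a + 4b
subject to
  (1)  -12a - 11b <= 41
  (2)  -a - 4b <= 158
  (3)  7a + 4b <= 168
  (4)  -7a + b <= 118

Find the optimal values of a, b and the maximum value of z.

a = -304/35, b = 286/5, maximum z = 11352/35

Extreme points and z = -11a + 4b:
  (1574/37, -1855/37) → z = -24734/37
  (-1339/89, 1129/89) → z = 19245/89
  (163/3, -637/12) → z = -810
  (-304/35, 286/5) → z = 11352/35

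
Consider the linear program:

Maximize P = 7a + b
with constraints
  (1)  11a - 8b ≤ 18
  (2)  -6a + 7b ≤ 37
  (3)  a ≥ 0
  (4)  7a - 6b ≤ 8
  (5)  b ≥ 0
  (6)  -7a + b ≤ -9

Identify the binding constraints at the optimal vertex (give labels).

Feasible corners and P = 7a + b:
  (422/29, 515/29) → P = 3469/29
  (22/5, 19/5) → P = 173/5
  (100/43, 313/43) → P = 1013/43
  (46/35, 1/5) → P = 47/5

The maximum is at (422/29, 515/29). Substituting into each constraint, equality holds for (1) and (2); the remaining constraints have slack.

(1) and (2)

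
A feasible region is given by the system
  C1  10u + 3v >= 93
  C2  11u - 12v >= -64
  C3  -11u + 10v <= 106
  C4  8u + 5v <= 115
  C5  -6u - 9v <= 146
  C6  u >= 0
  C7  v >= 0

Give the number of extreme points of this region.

Of the 21 pairwise boundary intersections, those satisfying every inequality are:
  (308/51, 1663/153)
  (93/10, 0)
  (1060/151, 1777/151)
  (115/8, 0)

4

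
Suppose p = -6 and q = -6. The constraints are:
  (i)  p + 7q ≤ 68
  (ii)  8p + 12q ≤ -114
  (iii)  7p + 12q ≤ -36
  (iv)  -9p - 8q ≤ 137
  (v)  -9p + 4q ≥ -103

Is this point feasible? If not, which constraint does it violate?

feasible

(i): -48 ≤ 68 ✓
(ii): -120 ≤ -114 ✓
(iii): -114 ≤ -36 ✓
(iv): 102 ≤ 137 ✓
(v): 30 ≥ -103 ✓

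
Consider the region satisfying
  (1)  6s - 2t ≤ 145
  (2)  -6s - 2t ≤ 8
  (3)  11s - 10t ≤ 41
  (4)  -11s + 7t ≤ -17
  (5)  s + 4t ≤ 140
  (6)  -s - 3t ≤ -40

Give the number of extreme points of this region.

4

Of the 15 pairwise boundary intersections, those satisfying every inequality are:
  (782/27, 1499/54)
  (523/43, 399/43)
  (1048/51, 1523/51)
  (331/40, 423/40)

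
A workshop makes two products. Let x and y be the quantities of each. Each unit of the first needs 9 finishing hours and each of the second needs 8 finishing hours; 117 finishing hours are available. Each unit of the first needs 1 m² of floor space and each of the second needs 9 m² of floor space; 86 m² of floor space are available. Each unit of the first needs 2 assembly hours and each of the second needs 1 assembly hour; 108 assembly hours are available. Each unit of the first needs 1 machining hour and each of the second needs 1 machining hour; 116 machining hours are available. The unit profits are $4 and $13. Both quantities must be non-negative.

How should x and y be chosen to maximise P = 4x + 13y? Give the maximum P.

x = 5, y = 9, maximum P = 137

Extreme points and P = 4x + 13y:
  (0, 0) → P = 0
  (0, 86/9) → P = 1118/9
  (13, 0) → P = 52
  (5, 9) → P = 137

The optimum lies where 9x + 8y = 117 and x + 9y = 86.
Solving simultaneously gives x = 5, y = 9.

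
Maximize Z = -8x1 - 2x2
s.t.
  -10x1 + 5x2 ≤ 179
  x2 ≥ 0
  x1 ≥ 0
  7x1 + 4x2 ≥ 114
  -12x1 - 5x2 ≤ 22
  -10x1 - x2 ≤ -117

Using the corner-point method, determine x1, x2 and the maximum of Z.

x1 = 118/11, x2 = 107/11, maximum Z = -1158/11

Vertices and Z = -8x1 - 2x2:
  (203/30, 148/3) → Z = -764/5
  (114/7, 0) → Z = -912/7
  (118/11, 107/11) → Z = -1158/11
The feasible region is unbounded (it extends along (1, 2), (1, 0)), but Z strictly decreases along every unbounded feasible direction, so there is no improving ray and the maximum is attained at a vertex.

The optimum lies where 7x1 + 4x2 = 114 and -10x1 - x2 = -117.
Solving simultaneously gives x1 = 118/11, x2 = 107/11.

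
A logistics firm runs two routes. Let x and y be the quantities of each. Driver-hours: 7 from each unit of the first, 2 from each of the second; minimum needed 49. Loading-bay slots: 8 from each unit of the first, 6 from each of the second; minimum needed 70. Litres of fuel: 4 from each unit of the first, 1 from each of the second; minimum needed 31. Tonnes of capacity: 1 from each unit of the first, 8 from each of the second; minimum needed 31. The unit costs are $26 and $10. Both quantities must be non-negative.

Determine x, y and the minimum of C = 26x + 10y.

x = 7, y = 3, minimum C = 212

The feasible region is unbounded (it extends along (0, 1), (1, 0)), but C strictly increases along every unbounded feasible direction, so there is no improving ray and the minimum is attained at a vertex.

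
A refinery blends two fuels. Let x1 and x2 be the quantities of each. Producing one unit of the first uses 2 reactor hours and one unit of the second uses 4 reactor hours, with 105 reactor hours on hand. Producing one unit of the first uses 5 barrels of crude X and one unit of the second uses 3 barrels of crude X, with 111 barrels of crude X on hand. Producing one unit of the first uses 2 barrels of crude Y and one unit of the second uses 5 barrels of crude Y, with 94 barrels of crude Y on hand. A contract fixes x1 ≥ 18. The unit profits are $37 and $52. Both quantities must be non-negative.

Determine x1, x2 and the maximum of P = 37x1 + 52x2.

x1 = 18, x2 = 7, maximum P = 1030

Corner points and P = 37x1 + 52x2:
  (111/5, 0) → P = 4107/5
  (18, 0) → P = 666
  (18, 7) → P = 1030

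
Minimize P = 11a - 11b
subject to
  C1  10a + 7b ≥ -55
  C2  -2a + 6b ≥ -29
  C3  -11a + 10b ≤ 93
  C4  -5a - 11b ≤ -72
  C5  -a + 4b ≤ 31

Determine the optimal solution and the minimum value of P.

At the optimal vertex, -5a - 11b = -72 and -a + 4b = 31.
Solving simultaneously gives a = -53/31, b = 227/31.

a = -53/31, b = 227/31, minimum P = -3080/31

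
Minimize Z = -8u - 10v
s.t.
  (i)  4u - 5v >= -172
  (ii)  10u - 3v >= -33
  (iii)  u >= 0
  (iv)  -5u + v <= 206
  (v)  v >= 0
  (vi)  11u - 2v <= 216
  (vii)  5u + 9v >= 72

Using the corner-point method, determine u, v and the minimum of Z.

Vertices and Z = -8u - 10v:
  (351/38, 794/19) → Z = -9344/19
  (1424/47, 2756/47) → Z = -38952/47
  (0, 11) → Z = -110
  (0, 8) → Z = -80
  (216/11, 0) → Z = -1728/11
  (72/5, 0) → Z = -576/5

At the optimal vertex, 4u - 5v = -172 and 11u - 2v = 216.
Solving simultaneously gives u = 1424/47, v = 2756/47.

u = 1424/47, v = 2756/47, minimum Z = -38952/47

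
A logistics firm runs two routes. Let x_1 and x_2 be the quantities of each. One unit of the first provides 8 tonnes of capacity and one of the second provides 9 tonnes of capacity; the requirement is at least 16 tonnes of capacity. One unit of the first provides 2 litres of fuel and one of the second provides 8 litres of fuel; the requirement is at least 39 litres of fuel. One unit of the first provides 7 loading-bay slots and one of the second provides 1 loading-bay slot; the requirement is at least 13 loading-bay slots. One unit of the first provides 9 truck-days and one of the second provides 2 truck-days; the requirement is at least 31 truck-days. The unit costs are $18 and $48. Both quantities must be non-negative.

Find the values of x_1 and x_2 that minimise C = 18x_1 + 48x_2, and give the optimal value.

Vertices and C = 18x_1 + 48x_2:
  (0, 31/2) → C = 744
  (39/2, 0) → C = 351
  (5/2, 17/4) → C = 249
The feasible region is unbounded (it extends along (0, 1), (1, 0)), but C strictly increases along every unbounded feasible direction, so there is no improving ray and the minimum is attained at a vertex.

x_1 = 5/2, x_2 = 17/4, minimum C = 249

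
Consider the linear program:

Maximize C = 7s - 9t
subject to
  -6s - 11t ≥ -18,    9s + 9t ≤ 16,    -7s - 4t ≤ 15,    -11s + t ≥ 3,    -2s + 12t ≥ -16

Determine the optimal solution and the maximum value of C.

s = -2/5, t = -7/5, maximum C = 49/5

Vertices and C = 7s - 9t:
  (-237/53, 216/53) → C = -3603/53
  (-15/127, 216/127) → C = -2049/127
  (-29/23, -71/46) → C = 233/46
  (-2/5, -7/5) → C = 49/5

At the optimal vertex, -11s + t = 3 and -2s + 12t = -16.
Solving simultaneously gives s = -2/5, t = -7/5.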